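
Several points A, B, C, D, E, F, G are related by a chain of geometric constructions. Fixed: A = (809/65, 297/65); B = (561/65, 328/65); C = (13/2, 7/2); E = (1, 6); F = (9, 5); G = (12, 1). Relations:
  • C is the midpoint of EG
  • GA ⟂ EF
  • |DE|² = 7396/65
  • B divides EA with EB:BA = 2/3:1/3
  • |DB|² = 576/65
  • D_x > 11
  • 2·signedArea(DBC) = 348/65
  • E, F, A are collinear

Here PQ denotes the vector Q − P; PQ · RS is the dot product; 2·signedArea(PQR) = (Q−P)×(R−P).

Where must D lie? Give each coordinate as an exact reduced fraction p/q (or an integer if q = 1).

D = (753/65, 304/65)

1. D_x = 753/65  [line 201/130·x + -277/130·y + -1033/130 = 0 ∩ |DB|² = 576/65]
2. D_y = 304/65  [line 201/130·x + -277/130·y + -1033/130 = 0 ∩ |DB|² = 576/65]
   → D = (753/65, 304/65)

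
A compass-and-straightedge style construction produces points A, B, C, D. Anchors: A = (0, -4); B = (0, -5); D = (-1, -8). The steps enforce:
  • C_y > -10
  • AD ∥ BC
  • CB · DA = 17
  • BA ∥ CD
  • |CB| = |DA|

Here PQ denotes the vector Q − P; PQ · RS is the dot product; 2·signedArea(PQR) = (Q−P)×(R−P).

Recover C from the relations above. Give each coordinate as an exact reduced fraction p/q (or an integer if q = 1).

1. C_x = -1  [BA ∥ CD ∩ AD ∥ BC]
2. C_y = -9  [BA ∥ CD ∩ AD ∥ BC]
   → C = (-1, -9)

C = (-1, -9)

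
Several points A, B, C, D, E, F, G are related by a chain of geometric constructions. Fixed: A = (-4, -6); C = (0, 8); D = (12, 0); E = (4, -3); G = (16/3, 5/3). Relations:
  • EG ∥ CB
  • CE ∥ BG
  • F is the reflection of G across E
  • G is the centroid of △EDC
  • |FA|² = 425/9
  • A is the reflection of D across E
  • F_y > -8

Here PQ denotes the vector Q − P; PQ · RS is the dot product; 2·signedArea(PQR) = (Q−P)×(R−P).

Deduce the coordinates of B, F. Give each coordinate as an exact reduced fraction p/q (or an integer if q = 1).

B = (4/3, 38/3)
F = (8/3, -23/3)

1. B_x = 4/3  [CE ∥ BG ∩ EG ∥ CB]
2. B_y = 38/3  [CE ∥ BG ∩ EG ∥ CB]
   → B = (4/3, 38/3)
3. F_x = 8/3  [F is the reflection of G across E]
4. F_y = -23/3  [F is the reflection of G across E]
   → F = (8/3, -23/3)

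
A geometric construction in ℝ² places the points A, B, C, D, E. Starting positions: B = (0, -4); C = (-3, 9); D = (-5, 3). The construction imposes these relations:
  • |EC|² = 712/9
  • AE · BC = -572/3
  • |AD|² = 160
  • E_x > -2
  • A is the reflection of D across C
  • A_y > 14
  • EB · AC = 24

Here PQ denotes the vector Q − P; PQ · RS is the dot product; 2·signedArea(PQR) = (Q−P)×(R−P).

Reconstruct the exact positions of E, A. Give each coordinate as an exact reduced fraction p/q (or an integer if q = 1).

1. A_x = -1  [A is the reflection of D across C]
2. A_y = 15  [A is the reflection of D across C]
   → A = (-1, 15)
3. E_x = -1  [EB · AC = 24 ∩ AE · BC = -572/3]
4. E_y = 1/3  [EB · AC = 24 ∩ AE · BC = -572/3]
   → E = (-1, 1/3)

A = (-1, 15)
E = (-1, 1/3)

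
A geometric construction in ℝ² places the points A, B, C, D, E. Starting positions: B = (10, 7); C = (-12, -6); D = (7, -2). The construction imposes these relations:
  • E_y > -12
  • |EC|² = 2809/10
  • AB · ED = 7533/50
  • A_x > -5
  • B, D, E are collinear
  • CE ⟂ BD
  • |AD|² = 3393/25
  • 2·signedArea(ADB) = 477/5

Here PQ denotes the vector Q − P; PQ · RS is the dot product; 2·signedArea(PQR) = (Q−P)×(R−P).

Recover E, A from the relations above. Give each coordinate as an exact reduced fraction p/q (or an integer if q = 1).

1. E_x = 39/10  [B, D, E are collinear ∩ CE ⟂ BD]
2. E_y = -113/10  [B, D, E are collinear ∩ CE ⟂ BD]
   → E = (39/10, -113/10)
3. A_x = -22/5  [AB · ED = 7533/50 ∩ 2·signedArea(ADB) = 477/5]
4. A_y = -22/5  [AB · ED = 7533/50 ∩ 2·signedArea(ADB) = 477/5]
   → A = (-22/5, -22/5)

A = (-22/5, -22/5)
E = (39/10, -113/10)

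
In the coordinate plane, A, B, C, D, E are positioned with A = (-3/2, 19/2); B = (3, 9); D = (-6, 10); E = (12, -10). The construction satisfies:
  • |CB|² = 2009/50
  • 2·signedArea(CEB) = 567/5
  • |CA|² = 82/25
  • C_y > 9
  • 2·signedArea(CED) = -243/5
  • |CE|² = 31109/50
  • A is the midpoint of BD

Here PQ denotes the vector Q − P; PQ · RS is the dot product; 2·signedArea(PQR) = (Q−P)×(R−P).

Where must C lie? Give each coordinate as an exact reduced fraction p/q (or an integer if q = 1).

C = (-33/10, 97/10)

1. C_x = -33/10  [2·signedArea(CEB) = 567/5 ∩ 2·signedArea(CED) = -243/5]
2. C_y = 97/10  [2·signedArea(CEB) = 567/5 ∩ 2·signedArea(CED) = -243/5]
   → C = (-33/10, 97/10)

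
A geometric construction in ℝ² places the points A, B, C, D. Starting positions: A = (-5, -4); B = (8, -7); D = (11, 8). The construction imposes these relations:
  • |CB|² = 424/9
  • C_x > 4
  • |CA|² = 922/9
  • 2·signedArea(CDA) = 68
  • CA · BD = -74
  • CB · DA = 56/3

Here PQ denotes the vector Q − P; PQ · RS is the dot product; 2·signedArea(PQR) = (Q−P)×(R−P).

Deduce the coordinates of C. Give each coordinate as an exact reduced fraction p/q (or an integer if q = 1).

C = (14/3, -1)

1. C_x = 14/3  [CA · BD = -74 ∩ CB · DA = 56/3]
2. C_y = -1  [CA · BD = -74 ∩ CB · DA = 56/3]
   → C = (14/3, -1)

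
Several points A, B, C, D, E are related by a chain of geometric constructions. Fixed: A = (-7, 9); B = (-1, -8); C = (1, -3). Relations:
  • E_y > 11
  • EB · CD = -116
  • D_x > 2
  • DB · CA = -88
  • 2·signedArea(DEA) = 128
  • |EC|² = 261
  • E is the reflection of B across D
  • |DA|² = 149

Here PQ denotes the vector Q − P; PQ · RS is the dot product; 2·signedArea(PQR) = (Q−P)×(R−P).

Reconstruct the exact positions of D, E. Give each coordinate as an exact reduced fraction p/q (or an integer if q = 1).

D = (3, 2)
E = (7, 12)

1. D_x = 3  [line 8·x + -12·y + 0 = 0 ∩ |DA|² = 149]
2. D_y = 2  [line 8·x + -12·y + 0 = 0 ∩ |DA|² = 149]
   → D = (3, 2)
3. E_x = 7  [E is the reflection of B across D]
4. E_y = 12  [E is the reflection of B across D]
   → E = (7, 12)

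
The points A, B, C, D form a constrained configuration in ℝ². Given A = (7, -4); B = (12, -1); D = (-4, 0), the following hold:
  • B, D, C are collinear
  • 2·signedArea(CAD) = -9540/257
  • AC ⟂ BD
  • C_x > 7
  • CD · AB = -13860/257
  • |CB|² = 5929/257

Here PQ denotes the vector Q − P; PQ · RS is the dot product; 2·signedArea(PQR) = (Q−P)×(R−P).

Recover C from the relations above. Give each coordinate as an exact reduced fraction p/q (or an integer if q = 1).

C = (1852/257, -180/257)

1. C_x = 1852/257  [B, D, C are collinear ∩ AC ⟂ BD]
2. C_y = -180/257  [B, D, C are collinear ∩ AC ⟂ BD]
   → C = (1852/257, -180/257)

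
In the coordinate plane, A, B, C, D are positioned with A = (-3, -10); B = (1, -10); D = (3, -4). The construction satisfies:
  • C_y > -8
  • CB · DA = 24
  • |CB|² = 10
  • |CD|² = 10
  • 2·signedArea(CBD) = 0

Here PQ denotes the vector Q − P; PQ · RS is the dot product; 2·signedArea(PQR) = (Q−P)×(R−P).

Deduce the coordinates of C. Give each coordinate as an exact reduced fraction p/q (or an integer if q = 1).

C = (2, -7)

1. C_x = 2  [2·signedArea(CBD) = 0 ∩ CB · DA = 24]
2. C_y = -7  [2·signedArea(CBD) = 0 ∩ CB · DA = 24]
   → C = (2, -7)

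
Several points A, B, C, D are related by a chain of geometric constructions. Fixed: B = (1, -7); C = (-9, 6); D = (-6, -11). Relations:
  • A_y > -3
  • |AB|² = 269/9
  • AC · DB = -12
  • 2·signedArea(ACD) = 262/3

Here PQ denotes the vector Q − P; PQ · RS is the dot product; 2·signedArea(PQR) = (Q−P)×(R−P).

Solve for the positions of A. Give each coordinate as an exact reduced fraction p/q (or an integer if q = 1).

1. A_x = -7/3  [AC · DB = -12 ∩ 2·signedArea(ACD) = 262/3]
2. A_y = -8/3  [AC · DB = -12 ∩ 2·signedArea(ACD) = 262/3]
   → A = (-7/3, -8/3)

A = (-7/3, -8/3)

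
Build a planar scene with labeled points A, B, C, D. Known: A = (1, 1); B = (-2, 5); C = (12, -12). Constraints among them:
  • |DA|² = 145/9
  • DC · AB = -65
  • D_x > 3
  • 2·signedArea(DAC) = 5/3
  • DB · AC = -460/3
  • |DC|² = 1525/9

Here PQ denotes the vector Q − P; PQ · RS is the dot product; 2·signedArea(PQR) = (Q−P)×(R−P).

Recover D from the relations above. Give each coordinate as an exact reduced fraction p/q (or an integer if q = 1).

1. D_x = 11/3  [DB · AC = -460/3 ∩ DC · AB = -65]
2. D_y = -2  [DB · AC = -460/3 ∩ DC · AB = -65]
   → D = (11/3, -2)

D = (11/3, -2)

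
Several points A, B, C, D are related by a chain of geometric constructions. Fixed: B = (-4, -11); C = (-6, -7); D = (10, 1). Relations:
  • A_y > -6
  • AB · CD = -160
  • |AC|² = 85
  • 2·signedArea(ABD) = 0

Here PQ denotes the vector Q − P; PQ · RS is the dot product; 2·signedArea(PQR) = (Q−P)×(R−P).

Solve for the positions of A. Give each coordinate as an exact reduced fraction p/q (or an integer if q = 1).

A = (3, -5)

1. A_x = 3  [2·signedArea(ABD) = 0 ∩ AB · CD = -160]
2. A_y = -5  [2·signedArea(ABD) = 0 ∩ AB · CD = -160]
   → A = (3, -5)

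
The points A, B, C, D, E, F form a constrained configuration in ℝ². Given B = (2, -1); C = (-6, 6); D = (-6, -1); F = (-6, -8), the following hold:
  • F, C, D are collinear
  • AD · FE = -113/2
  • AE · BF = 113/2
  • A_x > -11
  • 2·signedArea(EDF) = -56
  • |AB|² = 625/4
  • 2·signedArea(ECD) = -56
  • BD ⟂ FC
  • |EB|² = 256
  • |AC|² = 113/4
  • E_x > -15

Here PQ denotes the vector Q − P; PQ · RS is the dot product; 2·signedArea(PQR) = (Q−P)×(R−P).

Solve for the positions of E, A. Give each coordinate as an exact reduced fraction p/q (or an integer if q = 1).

A = (-10, 5/2)
E = (-14, -1)

1. E_x = -14  [2·signedArea(ECD) = -56]
2. E_y = -1  [|EB|² = 256]
   → E = (-14, -1)
3. A_x = -10  [AE · BF = 113/2 ∩ AD · FE = -113/2]
4. A_y = 5/2  [AE · BF = 113/2 ∩ AD · FE = -113/2]
   → A = (-10, 5/2)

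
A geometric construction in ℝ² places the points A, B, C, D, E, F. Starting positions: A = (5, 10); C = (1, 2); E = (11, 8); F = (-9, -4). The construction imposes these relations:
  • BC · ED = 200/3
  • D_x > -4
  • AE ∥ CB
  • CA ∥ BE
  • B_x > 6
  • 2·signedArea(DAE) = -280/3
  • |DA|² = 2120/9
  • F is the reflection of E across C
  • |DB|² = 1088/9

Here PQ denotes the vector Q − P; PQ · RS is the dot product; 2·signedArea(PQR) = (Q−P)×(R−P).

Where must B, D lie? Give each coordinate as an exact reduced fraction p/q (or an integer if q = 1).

B = (7, 0)
D = (-11/3, -8/3)

1. B_x = 7  [CA ∥ BE ∩ AE ∥ CB]
2. B_y = 0  [CA ∥ BE ∩ AE ∥ CB]
   → B = (7, 0)
3. D_x = -11/3  [2·signedArea(DAE) = -280/3 ∩ BC · ED = 200/3]
4. D_y = -8/3  [2·signedArea(DAE) = -280/3 ∩ BC · ED = 200/3]
   → D = (-11/3, -8/3)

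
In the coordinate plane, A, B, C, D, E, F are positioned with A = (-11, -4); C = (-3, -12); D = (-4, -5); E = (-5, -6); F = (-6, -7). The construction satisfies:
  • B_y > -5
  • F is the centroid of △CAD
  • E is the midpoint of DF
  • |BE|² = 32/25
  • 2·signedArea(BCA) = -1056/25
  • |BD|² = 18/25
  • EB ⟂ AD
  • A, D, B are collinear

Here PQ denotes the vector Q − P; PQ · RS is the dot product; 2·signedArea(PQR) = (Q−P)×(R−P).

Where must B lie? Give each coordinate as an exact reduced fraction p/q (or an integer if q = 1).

1. B_x = -121/25  [A, D, B are collinear ∩ EB ⟂ AD]
2. B_y = -122/25  [A, D, B are collinear ∩ EB ⟂ AD]
   → B = (-121/25, -122/25)

B = (-121/25, -122/25)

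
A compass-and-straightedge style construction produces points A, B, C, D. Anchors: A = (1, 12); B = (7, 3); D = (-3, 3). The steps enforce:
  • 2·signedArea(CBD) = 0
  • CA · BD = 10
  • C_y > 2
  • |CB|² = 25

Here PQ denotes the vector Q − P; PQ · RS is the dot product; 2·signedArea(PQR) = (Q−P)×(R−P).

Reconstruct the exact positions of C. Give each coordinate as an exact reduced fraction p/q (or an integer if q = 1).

C = (2, 3)

1. C_x = 2  [2·signedArea(CBD) = 0 ∩ CA · BD = 10]
2. C_y = 3  [2·signedArea(CBD) = 0 ∩ CA · BD = 10]
   → C = (2, 3)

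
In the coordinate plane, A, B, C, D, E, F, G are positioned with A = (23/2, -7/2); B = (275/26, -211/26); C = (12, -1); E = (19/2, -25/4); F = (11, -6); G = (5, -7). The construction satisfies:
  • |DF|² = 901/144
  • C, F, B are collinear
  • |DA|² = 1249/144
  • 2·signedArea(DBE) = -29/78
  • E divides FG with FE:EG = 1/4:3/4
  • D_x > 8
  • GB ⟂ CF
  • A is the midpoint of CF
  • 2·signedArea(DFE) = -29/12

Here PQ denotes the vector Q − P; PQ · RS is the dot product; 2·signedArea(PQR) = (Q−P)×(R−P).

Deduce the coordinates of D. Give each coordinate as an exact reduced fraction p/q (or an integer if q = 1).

1. D_x = 53/6  [2·signedArea(DFE) = -29/12 ∩ 2·signedArea(DBE) = -29/78]
2. D_y = -19/4  [2·signedArea(DFE) = -29/12 ∩ 2·signedArea(DBE) = -29/78]
   → D = (53/6, -19/4)

D = (53/6, -19/4)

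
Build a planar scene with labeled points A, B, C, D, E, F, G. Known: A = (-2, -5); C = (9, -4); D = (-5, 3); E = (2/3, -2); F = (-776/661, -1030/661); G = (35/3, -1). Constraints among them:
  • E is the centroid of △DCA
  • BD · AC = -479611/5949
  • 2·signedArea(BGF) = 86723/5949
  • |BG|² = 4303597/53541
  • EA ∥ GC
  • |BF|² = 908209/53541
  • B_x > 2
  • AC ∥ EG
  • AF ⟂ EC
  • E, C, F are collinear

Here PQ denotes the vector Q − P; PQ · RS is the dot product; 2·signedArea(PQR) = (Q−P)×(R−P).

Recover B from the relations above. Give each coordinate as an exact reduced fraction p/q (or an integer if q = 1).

1. B_x = 16841/5949  [2·signedArea(BGF) = 86723/5949 ∩ BD · AC = -479611/5949]
2. B_y = -4996/1983  [2·signedArea(BGF) = 86723/5949 ∩ BD · AC = -479611/5949]
   → B = (16841/5949, -4996/1983)

B = (16841/5949, -4996/1983)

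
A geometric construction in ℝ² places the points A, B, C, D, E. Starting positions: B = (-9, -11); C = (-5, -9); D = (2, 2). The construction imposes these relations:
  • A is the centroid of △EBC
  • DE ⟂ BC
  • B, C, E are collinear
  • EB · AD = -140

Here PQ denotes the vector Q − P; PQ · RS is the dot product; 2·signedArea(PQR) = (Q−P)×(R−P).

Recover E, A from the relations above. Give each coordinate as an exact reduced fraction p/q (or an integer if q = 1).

A = (-3, -8)
E = (5, -4)

1. E_x = 5  [B, C, E are collinear ∩ DE ⟂ BC]
2. E_y = -4  [B, C, E are collinear ∩ DE ⟂ BC]
   → E = (5, -4)
3. A_x = -3  [A is the centroid of △EBC]
4. A_y = -8  [A is the centroid of △EBC]
   → A = (-3, -8)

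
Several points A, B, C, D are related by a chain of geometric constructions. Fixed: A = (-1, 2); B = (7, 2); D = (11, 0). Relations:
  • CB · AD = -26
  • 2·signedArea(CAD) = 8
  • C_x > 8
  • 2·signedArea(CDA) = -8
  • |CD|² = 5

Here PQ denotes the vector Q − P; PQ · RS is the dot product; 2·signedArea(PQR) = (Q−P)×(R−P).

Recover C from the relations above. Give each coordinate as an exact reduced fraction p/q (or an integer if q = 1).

C = (9, 1)

1. C_x = 9  [CB · AD = -26 ∩ 2·signedArea(CAD) = 8]
2. C_y = 1  [CB · AD = -26 ∩ 2·signedArea(CAD) = 8]
   → C = (9, 1)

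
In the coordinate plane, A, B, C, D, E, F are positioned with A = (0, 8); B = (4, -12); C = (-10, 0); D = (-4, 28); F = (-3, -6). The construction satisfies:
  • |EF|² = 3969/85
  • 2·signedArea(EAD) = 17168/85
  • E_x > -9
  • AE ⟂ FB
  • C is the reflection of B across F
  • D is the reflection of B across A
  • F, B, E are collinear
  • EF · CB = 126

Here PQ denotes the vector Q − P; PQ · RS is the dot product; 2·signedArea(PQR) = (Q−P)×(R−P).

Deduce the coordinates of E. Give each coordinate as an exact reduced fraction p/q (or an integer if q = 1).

1. E_x = -696/85  [F, B, E are collinear ∩ AE ⟂ FB]
2. E_y = -132/85  [F, B, E are collinear ∩ AE ⟂ FB]
   → E = (-696/85, -132/85)

E = (-696/85, -132/85)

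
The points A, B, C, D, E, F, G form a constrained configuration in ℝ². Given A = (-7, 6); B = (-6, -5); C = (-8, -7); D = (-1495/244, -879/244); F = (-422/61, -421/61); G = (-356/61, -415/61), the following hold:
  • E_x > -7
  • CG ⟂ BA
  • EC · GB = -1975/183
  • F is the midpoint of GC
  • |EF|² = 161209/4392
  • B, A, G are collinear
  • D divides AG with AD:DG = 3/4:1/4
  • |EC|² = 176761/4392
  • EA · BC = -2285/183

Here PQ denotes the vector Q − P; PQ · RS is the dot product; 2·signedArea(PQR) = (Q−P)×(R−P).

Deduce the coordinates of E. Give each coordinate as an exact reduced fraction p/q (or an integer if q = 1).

1. E_x = -4667/732  [EC · GB = -1975/183 ∩ EA · BC = -2285/183]
2. E_y = -635/732  [EC · GB = -1975/183 ∩ EA · BC = -2285/183]
   → E = (-4667/732, -635/732)

E = (-4667/732, -635/732)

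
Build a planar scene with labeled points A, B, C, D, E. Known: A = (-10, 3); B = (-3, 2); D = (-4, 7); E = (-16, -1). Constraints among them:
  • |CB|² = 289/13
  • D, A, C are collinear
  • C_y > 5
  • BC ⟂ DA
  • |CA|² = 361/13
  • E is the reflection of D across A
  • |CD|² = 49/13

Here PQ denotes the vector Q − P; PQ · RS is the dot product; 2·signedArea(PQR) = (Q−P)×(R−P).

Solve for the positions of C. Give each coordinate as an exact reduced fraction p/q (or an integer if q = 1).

C = (-73/13, 77/13)

1. C_x = -73/13  [D, A, C are collinear ∩ BC ⟂ DA]
2. C_y = 77/13  [D, A, C are collinear ∩ BC ⟂ DA]
   → C = (-73/13, 77/13)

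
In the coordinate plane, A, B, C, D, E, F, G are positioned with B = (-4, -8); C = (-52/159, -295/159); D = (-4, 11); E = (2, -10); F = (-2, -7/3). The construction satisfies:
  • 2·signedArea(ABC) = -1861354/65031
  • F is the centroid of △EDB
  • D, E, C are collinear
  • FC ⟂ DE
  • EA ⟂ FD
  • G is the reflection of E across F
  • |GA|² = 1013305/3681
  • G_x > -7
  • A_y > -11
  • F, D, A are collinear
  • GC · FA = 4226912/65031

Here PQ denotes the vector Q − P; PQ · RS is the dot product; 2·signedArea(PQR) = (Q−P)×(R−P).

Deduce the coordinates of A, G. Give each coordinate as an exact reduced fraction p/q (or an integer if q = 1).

1. A_x = -322/409  [F, D, A are collinear ∩ EA ⟂ FD]
2. A_y = -4261/409  [F, D, A are collinear ∩ EA ⟂ FD]
   → A = (-322/409, -4261/409)
3. G_x = -6  [G is the reflection of E across F]
4. G_y = 16/3  [G is the reflection of E across F]
   → G = (-6, 16/3)

A = (-322/409, -4261/409)
G = (-6, 16/3)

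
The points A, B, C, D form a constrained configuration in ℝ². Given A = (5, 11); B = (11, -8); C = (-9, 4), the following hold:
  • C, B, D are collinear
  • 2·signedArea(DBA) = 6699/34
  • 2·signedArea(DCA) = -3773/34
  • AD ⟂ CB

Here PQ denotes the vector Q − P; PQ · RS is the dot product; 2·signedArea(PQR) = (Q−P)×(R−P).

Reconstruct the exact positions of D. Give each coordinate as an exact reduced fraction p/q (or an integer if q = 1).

D = (-61/34, -11/34)

1. D_x = -61/34  [C, B, D are collinear ∩ AD ⟂ CB]
2. D_y = -11/34  [C, B, D are collinear ∩ AD ⟂ CB]
   → D = (-61/34, -11/34)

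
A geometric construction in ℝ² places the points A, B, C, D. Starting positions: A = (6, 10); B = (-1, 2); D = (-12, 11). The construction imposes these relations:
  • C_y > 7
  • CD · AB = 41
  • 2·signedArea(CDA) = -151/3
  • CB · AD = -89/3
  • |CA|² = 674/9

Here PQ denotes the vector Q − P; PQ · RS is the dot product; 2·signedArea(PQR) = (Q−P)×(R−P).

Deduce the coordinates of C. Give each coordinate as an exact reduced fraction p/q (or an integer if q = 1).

1. C_x = -7/3  [2·signedArea(CDA) = -151/3 ∩ CD · AB = 41]
2. C_y = 23/3  [2·signedArea(CDA) = -151/3 ∩ CD · AB = 41]
   → C = (-7/3, 23/3)

C = (-7/3, 23/3)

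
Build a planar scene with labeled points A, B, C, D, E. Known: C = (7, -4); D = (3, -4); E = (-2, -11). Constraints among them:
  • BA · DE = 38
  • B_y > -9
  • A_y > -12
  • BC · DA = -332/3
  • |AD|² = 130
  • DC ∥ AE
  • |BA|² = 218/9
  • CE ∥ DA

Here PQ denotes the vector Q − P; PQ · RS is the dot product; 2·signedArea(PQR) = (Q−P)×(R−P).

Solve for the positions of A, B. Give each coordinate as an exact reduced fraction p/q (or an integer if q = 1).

1. A_x = -6  [DC ∥ AE ∩ CE ∥ DA]
2. A_y = -11  [DC ∥ AE ∩ CE ∥ DA]
   → A = (-6, -11)
3. B_x = -5/3  [BC · DA = -332/3 ∩ BA · DE = 38]
4. B_y = -26/3  [BC · DA = -332/3 ∩ BA · DE = 38]
   → B = (-5/3, -26/3)

A = (-6, -11)
B = (-5/3, -26/3)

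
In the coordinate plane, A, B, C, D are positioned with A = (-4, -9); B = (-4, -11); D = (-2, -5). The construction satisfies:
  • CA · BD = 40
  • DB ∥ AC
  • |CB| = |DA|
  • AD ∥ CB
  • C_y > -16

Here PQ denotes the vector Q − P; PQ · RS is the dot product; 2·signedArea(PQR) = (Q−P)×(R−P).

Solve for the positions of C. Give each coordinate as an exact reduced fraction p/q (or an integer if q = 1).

1. C_x = -6  [AD ∥ CB ∩ DB ∥ AC]
2. C_y = -15  [AD ∥ CB ∩ DB ∥ AC]
   → C = (-6, -15)

C = (-6, -15)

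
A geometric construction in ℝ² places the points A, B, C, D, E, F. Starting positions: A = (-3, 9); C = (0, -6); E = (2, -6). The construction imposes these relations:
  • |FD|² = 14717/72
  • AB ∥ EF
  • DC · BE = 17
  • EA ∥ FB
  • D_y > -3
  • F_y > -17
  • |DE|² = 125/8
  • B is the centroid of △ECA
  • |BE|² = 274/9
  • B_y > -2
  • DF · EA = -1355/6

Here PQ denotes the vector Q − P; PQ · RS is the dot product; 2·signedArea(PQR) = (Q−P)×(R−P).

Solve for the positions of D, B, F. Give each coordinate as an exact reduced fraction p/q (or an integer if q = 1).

1. B_x = -1/3  [B is the centroid of △ECA]
2. B_y = -1  [B is the centroid of △ECA]
   → B = (-1/3, -1)
3. F_x = 14/3  [EA ∥ FB ∩ AB ∥ EF]
4. F_y = -16  [EA ∥ FB ∩ AB ∥ EF]
   → F = (14/3, -16)
5. D_x = 3/4  [DF · EA = -1355/6 ∩ DC · BE = 17]
6. D_y = -9/4  [DF · EA = -1355/6 ∩ DC · BE = 17]
   → D = (3/4, -9/4)

B = (-1/3, -1)
D = (3/4, -9/4)
F = (14/3, -16)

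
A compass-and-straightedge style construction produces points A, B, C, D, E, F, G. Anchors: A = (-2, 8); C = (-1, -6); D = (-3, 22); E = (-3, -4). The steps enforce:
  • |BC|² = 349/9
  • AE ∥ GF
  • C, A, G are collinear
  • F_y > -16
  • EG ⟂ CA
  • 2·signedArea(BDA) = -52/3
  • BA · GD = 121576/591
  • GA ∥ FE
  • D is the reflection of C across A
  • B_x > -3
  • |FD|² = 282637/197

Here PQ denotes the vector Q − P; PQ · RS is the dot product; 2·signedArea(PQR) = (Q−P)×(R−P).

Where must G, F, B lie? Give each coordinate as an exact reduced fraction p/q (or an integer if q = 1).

B = (-8/3, 0)
F = (-424/197, -3126/197)
G = (-227/197, -762/197)

1. G_x = -227/197  [C, A, G are collinear ∩ EG ⟂ CA]
2. G_y = -762/197  [C, A, G are collinear ∩ EG ⟂ CA]
   → G = (-227/197, -762/197)
3. F_x = -424/197  [GA ∥ FE ∩ AE ∥ GF]
4. F_y = -3126/197  [GA ∥ FE ∩ AE ∥ GF]
   → F = (-424/197, -3126/197)
5. B_x = -8/3  [BA · GD = 121576/591 ∩ 2·signedArea(BDA) = -52/3]
6. B_y = 0  [BA · GD = 121576/591 ∩ 2·signedArea(BDA) = -52/3]
   → B = (-8/3, 0)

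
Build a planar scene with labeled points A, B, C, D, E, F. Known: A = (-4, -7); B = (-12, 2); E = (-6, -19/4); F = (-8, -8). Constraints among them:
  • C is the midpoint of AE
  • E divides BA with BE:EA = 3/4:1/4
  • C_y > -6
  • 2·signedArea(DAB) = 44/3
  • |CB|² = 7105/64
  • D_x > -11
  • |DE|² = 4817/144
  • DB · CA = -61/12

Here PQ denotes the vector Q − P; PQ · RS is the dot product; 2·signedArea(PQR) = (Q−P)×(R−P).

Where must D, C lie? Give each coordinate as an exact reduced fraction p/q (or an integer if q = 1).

1. C_x = -5  [C is the midpoint of AE]
2. C_y = -47/8  [C is the midpoint of AE]
   → C = (-5, -47/8)
3. D_x = -32/3  [2·signedArea(DAB) = 44/3 ∩ DB · CA = -61/12]
4. D_y = -4/3  [2·signedArea(DAB) = 44/3 ∩ DB · CA = -61/12]
   → D = (-32/3, -4/3)

C = (-5, -47/8)
D = (-32/3, -4/3)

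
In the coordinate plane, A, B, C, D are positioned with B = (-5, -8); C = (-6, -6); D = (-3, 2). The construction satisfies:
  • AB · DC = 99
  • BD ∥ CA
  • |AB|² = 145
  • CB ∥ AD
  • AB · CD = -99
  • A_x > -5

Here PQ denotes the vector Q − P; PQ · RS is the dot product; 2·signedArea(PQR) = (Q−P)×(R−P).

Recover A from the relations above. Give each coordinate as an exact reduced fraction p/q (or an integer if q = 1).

A = (-4, 4)

1. A_x = -4  [CB ∥ AD ∩ BD ∥ CA]
2. A_y = 4  [CB ∥ AD ∩ BD ∥ CA]
   → A = (-4, 4)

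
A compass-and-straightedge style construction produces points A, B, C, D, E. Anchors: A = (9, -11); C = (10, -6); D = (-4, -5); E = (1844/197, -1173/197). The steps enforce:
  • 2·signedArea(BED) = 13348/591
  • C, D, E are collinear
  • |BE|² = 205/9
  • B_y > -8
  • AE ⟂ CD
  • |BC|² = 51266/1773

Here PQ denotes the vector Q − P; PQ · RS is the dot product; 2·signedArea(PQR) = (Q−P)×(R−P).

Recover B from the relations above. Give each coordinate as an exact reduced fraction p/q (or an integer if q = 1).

1. B_x = 943/197  [line -188/197·x + -2632/197·y + -55084/591 = 0 ∩ |BC|² = 51266/1773]
2. B_y = -4325/591  [line -188/197·x + -2632/197·y + -55084/591 = 0 ∩ |BC|² = 51266/1773]
   → B = (943/197, -4325/591)

B = (943/197, -4325/591)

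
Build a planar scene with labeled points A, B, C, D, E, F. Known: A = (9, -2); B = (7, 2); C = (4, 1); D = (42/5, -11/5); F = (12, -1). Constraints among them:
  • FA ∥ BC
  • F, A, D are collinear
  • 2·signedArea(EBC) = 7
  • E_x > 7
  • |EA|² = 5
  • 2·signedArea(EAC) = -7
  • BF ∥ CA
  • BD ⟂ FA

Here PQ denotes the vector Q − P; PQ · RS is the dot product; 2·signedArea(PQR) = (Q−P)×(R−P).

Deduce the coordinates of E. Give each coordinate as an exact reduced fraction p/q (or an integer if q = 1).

E = (8, 0)

1. E_x = 8  [2·signedArea(EAC) = -7 ∩ 2·signedArea(EBC) = 7]
2. E_y = 0  [2·signedArea(EAC) = -7 ∩ 2·signedArea(EBC) = 7]
   → E = (8, 0)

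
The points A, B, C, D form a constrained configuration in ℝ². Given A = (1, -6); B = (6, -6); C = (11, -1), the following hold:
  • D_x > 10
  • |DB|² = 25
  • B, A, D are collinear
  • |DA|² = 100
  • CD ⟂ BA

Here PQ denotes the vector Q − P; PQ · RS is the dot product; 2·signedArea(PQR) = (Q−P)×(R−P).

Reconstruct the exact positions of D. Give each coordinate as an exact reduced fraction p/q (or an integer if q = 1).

D = (11, -6)

1. D_x = 11  [B, A, D are collinear ∩ CD ⟂ BA]
2. D_y = -6  [B, A, D are collinear ∩ CD ⟂ BA]
   → D = (11, -6)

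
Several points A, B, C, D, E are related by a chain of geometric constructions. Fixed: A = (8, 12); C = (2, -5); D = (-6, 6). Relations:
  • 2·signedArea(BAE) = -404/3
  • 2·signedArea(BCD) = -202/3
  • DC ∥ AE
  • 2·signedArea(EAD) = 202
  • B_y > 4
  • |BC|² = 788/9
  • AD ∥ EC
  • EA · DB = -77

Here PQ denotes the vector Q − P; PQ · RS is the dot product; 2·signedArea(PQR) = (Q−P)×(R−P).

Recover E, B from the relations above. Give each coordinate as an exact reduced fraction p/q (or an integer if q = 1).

B = (4/3, 13/3)
E = (16, 1)

1. E_x = 16  [AD ∥ EC ∩ DC ∥ AE]
2. E_y = 1  [AD ∥ EC ∩ DC ∥ AE]
   → E = (16, 1)
3. B_x = 4/3  [2·signedArea(BAE) = -404/3 ∩ EA · DB = -77]
4. B_y = 13/3  [2·signedArea(BAE) = -404/3 ∩ EA · DB = -77]
   → B = (4/3, 13/3)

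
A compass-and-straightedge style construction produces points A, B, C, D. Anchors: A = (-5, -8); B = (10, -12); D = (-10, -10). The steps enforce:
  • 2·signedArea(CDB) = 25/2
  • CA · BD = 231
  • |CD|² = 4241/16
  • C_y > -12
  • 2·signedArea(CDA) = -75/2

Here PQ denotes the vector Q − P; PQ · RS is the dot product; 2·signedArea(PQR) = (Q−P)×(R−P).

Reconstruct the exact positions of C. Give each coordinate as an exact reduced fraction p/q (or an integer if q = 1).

C = (25/4, -11)

1. C_x = 25/4  [2·signedArea(CDB) = 25/2 ∩ 2·signedArea(CDA) = -75/2]
2. C_y = -11  [2·signedArea(CDB) = 25/2 ∩ 2·signedArea(CDA) = -75/2]
   → C = (25/4, -11)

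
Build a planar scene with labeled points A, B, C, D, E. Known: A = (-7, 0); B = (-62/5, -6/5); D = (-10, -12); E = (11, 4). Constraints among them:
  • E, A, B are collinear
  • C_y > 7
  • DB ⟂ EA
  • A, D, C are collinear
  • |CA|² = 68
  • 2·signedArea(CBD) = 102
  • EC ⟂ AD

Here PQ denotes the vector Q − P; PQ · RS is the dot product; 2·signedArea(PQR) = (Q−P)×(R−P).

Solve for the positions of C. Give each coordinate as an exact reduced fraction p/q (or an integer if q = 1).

C = (-5, 8)

1. C_x = -5  [A, D, C are collinear ∩ EC ⟂ AD]
2. C_y = 8  [A, D, C are collinear ∩ EC ⟂ AD]
   → C = (-5, 8)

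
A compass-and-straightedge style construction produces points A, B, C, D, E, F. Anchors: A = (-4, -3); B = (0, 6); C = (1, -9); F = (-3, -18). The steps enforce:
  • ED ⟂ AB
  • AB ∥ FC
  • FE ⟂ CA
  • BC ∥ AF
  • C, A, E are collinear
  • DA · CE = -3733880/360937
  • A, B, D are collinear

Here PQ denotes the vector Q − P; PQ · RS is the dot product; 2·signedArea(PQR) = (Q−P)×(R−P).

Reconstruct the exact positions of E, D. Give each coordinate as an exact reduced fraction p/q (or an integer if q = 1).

1. E_x = 231/61  [C, A, E are collinear ∩ FE ⟂ CA]
2. E_y = -753/61  [C, A, E are collinear ∩ FE ⟂ CA]
   → E = (231/61, -753/61)
3. D_x = -36588/5917  [A, B, D are collinear ∩ ED ⟂ AB]
4. D_y = -46821/5917  [A, B, D are collinear ∩ ED ⟂ AB]
   → D = (-36588/5917, -46821/5917)

D = (-36588/5917, -46821/5917)
E = (231/61, -753/61)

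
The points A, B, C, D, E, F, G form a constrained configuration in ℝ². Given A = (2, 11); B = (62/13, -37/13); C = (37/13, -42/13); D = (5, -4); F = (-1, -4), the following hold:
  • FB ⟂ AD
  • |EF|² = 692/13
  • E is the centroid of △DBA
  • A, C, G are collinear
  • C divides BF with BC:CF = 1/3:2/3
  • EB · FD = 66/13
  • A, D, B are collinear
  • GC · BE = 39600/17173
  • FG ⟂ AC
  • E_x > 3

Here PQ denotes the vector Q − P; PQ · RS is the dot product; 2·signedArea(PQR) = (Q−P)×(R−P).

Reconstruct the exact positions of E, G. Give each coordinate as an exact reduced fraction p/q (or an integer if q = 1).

E = (51/13, 18/13)
G = (49427/17173, -64732/17173)

1. E_x = 51/13  [E is the centroid of △DBA]
2. E_y = 18/13  [E is the centroid of △DBA]
   → E = (51/13, 18/13)
3. G_x = 49427/17173  [A, C, G are collinear ∩ FG ⟂ AC]
4. G_y = -64732/17173  [A, C, G are collinear ∩ FG ⟂ AC]
   → G = (49427/17173, -64732/17173)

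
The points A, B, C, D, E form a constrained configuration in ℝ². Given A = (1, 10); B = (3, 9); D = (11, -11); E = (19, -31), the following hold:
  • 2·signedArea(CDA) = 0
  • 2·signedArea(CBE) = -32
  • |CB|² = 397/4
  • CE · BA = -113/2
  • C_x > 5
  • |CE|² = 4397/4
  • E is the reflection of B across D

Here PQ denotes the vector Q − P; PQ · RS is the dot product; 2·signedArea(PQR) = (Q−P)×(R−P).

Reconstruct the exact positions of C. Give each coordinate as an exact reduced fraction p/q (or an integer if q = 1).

1. C_x = 6  [2·signedArea(CDA) = 0 ∩ 2·signedArea(CBE) = -32]
2. C_y = -1/2  [2·signedArea(CDA) = 0 ∩ 2·signedArea(CBE) = -32]
   → C = (6, -1/2)

C = (6, -1/2)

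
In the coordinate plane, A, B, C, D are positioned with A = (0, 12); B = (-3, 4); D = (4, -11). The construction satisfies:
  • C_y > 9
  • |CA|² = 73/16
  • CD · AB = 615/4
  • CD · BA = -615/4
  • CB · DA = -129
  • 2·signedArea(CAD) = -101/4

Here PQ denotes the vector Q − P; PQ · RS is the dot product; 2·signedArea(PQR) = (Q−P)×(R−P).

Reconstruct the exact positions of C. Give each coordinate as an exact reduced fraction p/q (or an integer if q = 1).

1. C_x = -3/4  [CB · DA = -129 ∩ CD · AB = 615/4]
2. C_y = 10  [CB · DA = -129 ∩ CD · AB = 615/4]
   → C = (-3/4, 10)

C = (-3/4, 10)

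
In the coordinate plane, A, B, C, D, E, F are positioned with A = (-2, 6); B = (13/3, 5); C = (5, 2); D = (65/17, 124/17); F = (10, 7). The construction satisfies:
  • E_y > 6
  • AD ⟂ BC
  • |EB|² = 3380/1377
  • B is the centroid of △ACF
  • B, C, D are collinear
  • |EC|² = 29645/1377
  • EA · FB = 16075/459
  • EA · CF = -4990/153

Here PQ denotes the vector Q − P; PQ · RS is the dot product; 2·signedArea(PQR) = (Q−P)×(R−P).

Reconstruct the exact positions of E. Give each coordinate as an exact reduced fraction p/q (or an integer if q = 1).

1. E_x = 611/153  [EA · CF = -4990/153 ∩ EA · FB = 16075/459]
2. E_y = 111/17  [EA · CF = -4990/153 ∩ EA · FB = 16075/459]
   → E = (611/153, 111/17)

E = (611/153, 111/17)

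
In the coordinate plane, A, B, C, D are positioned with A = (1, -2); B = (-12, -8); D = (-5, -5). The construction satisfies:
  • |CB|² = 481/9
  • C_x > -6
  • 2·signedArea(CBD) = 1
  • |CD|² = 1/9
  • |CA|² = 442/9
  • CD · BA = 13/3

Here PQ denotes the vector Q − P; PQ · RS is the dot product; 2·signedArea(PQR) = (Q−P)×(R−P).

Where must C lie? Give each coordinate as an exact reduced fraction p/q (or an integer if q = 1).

1. C_x = -16/3  [CD · BA = 13/3 ∩ 2·signedArea(CBD) = 1]
2. C_y = -5  [CD · BA = 13/3 ∩ 2·signedArea(CBD) = 1]
   → C = (-16/3, -5)

C = (-16/3, -5)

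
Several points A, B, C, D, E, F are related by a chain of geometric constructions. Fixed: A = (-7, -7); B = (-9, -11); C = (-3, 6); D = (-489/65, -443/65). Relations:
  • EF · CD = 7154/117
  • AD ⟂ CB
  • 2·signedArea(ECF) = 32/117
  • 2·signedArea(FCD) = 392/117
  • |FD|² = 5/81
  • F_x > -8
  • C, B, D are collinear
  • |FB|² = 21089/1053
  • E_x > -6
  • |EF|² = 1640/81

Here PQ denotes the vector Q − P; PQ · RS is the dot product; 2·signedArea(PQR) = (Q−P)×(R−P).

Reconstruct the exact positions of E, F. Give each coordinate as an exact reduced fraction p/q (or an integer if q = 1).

E = (-1139/195, -508/195)
F = (-4259/585, -4018/585)

1. F_x = -4259/585  [line 833/65·x + -294/65·y + 36407/585 = 0 ∩ |FB|² = 21089/1053]
2. F_y = -4018/585  [line 833/65·x + -294/65·y + 36407/585 = 0 ∩ |FB|² = 21089/1053]
   → F = (-4259/585, -4018/585)
3. E_x = -1139/195  [EF · CD = 7154/117 ∩ 2·signedArea(ECF) = 32/117]
4. E_y = -508/195  [EF · CD = 7154/117 ∩ 2·signedArea(ECF) = 32/117]
   → E = (-1139/195, -508/195)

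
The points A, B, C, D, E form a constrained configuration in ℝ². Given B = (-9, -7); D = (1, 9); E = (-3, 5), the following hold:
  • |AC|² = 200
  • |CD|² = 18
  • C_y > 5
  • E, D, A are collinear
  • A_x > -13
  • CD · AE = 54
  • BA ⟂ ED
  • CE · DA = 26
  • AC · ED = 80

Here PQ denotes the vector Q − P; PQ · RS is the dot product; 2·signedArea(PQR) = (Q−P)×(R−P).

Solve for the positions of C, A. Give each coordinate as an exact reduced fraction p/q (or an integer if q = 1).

1. A_x = -12  [E, D, A are collinear ∩ BA ⟂ ED]
2. A_y = -4  [E, D, A are collinear ∩ BA ⟂ ED]
   → A = (-12, -4)
3. C_x = -2  [line -9·x + -9·y + 36 = 0 ∩ |CD|² = 18]
4. C_y = 6  [line -9·x + -9·y + 36 = 0 ∩ |CD|² = 18]
   → C = (-2, 6)

A = (-12, -4)
C = (-2, 6)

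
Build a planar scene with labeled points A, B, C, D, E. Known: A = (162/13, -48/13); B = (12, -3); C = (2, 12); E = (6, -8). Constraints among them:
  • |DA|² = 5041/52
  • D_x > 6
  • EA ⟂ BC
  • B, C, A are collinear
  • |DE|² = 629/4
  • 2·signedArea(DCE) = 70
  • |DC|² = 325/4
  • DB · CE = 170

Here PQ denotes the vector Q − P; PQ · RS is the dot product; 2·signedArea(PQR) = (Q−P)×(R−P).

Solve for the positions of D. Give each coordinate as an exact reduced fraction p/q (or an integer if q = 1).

D = (7, 9/2)

1. D_x = 7  [2·signedArea(DCE) = 70 ∩ DB · CE = 170]
2. D_y = 9/2  [2·signedArea(DCE) = 70 ∩ DB · CE = 170]
   → D = (7, 9/2)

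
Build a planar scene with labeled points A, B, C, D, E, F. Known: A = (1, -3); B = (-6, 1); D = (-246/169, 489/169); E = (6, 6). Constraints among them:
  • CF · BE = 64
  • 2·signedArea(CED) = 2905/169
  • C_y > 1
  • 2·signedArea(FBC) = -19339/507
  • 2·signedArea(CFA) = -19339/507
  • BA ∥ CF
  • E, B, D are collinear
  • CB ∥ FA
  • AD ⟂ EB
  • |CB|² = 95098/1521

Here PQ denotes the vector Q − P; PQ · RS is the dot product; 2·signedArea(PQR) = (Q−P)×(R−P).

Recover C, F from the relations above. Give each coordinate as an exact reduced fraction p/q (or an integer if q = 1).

C = (937/507, 332/169)
F = (4486/507, -344/169)

1. C_x = 937/507  [line 525/169·x + -1260/169·y + 1505/169 = 0 ∩ |CB|² = 95098/1521]
2. C_y = 332/169  [line 525/169·x + -1260/169·y + 1505/169 = 0 ∩ |CB|² = 95098/1521]
   → C = (937/507, 332/169)
3. F_x = 4486/507  [CB ∥ FA ∩ BA ∥ CF]
4. F_y = -344/169  [CB ∥ FA ∩ BA ∥ CF]
   → F = (4486/507, -344/169)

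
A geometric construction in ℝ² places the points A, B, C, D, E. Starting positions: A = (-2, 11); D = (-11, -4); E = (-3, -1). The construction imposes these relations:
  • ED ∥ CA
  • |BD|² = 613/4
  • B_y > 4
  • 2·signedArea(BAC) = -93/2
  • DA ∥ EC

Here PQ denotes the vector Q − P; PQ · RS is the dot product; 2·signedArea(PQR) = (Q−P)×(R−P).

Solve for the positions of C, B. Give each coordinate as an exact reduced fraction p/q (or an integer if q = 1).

B = (-5/2, 5)
C = (6, 14)

1. C_x = 6  [ED ∥ CA ∩ DA ∥ EC]
2. C_y = 14  [ED ∥ CA ∩ DA ∥ EC]
   → C = (6, 14)
3. B_x = -5/2  [line -3·x + 8·y + -95/2 = 0 ∩ |BD|² = 613/4]
4. B_y = 5  [line -3·x + 8·y + -95/2 = 0 ∩ |BD|² = 613/4]
   → B = (-5/2, 5)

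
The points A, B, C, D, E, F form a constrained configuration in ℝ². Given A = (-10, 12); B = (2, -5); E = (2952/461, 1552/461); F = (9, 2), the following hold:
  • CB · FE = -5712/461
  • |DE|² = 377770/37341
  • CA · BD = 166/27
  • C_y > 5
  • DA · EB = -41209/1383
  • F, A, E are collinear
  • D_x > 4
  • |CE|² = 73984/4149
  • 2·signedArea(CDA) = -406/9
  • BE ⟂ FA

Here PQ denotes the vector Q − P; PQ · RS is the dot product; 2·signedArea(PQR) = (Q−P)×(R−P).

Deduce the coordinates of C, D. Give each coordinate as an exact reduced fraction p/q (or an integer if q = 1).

C = (8/3, 16/3)
D = (41/9, 7/9)

1. C_x = 8/3  [line 1197/461·x + -630/461·y + 168/461 = 0 ∩ |CE|² = 73984/4149]
2. C_y = 16/3  [line 1197/461·x + -630/461·y + 168/461 = 0 ∩ |CE|² = 73984/4149]
   → C = (8/3, 16/3)
3. D_x = 41/9  [DA · EB = -41209/1383 ∩ CA · BD = 166/27]
4. D_y = 7/9  [DA · EB = -41209/1383 ∩ CA · BD = 166/27]
   → D = (41/9, 7/9)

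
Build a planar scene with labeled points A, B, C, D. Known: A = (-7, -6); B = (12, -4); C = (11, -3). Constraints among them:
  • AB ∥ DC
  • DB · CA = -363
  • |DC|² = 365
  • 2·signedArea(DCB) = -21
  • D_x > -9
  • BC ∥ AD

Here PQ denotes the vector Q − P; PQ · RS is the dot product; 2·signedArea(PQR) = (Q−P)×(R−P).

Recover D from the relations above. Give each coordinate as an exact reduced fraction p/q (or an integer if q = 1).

D = (-8, -5)

1. D_x = -8  [AB ∥ DC ∩ BC ∥ AD]
2. D_y = -5  [AB ∥ DC ∩ BC ∥ AD]
   → D = (-8, -5)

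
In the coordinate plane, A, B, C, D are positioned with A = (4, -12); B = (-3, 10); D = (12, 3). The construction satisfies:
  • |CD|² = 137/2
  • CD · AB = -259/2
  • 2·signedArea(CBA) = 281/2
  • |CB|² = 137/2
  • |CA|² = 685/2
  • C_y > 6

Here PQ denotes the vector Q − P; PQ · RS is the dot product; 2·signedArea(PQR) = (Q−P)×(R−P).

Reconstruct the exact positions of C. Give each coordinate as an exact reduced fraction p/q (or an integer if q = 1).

C = (9/2, 13/2)

1. C_x = 9/2  [CD · AB = -259/2 ∩ 2·signedArea(CBA) = 281/2]
2. C_y = 13/2  [CD · AB = -259/2 ∩ 2·signedArea(CBA) = 281/2]
   → C = (9/2, 13/2)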